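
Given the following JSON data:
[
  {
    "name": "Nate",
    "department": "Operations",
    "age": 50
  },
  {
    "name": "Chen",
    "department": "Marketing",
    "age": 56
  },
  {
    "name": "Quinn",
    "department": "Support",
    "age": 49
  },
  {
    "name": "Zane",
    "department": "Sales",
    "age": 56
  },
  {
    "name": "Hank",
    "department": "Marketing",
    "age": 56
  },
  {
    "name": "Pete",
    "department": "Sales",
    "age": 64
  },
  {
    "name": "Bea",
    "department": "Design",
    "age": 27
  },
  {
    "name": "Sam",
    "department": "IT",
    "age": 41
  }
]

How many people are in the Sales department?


Scanning records for department = Sales
  Record 3: Zane
  Record 5: Pete
Count: 2

ANSWER: 2


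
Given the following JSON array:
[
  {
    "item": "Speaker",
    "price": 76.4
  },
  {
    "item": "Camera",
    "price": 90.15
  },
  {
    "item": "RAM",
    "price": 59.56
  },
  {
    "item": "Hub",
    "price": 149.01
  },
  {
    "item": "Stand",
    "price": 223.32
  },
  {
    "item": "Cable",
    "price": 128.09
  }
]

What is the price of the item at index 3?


Array index 3 -> Hub
price = 149.01

ANSWER: 149.01


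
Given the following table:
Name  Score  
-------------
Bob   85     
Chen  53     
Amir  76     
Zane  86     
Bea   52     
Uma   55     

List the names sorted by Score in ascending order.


Sorting by Score (ascending):
  Bea: 52
  Chen: 53
  Uma: 55
  Amir: 76
  Bob: 85
  Zane: 86


ANSWER: Bea, Chen, Uma, Amir, Bob, Zane


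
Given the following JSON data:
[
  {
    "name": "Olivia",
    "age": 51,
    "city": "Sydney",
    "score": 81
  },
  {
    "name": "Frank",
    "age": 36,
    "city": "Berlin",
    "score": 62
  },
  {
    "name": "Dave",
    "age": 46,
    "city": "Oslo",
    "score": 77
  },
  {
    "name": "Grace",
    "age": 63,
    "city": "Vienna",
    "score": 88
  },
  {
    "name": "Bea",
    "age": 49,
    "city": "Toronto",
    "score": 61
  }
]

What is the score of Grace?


Looking up record where name = Grace
Record index: 3
Field 'score' = 88

ANSWER: 88


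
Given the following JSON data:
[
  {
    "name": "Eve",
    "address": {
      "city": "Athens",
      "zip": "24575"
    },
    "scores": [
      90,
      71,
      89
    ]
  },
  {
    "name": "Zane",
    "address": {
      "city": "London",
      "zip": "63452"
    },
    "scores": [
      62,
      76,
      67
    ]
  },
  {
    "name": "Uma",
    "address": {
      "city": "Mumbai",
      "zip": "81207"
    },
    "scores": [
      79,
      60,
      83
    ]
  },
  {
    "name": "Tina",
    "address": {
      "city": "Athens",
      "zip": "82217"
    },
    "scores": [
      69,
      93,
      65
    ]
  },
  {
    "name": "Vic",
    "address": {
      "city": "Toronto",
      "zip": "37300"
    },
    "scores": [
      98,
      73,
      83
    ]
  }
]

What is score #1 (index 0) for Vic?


Path: records[4].scores[0]
Value: 98

ANSWER: 98


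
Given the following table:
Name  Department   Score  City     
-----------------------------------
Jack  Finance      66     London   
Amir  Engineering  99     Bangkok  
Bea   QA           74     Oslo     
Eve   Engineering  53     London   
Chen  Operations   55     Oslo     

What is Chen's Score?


Row 5: Chen
Score = 55

ANSWER: 55


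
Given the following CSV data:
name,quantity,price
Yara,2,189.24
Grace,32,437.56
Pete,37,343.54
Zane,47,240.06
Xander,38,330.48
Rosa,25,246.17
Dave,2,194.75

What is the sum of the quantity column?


Values in 'quantity' column:
  Row 1: 2
  Row 2: 32
  Row 3: 37
  Row 4: 47
  Row 5: 38
  Row 6: 25
  Row 7: 2
Sum = 2 + 32 + 37 + 47 + 38 + 25 + 2 = 183

ANSWER: 183


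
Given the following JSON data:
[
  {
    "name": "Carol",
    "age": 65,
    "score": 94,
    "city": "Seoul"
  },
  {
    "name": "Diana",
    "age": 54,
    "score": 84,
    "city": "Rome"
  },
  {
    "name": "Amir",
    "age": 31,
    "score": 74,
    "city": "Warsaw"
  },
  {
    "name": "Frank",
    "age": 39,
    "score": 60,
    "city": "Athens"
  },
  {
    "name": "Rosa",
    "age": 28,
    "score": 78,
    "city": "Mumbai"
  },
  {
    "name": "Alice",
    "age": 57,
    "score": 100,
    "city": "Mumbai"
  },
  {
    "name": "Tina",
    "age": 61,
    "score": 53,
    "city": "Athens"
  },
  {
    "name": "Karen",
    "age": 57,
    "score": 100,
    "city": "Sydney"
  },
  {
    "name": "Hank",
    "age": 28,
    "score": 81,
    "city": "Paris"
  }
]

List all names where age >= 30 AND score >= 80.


Checking both conditions:
  Carol (age=65, score=94) -> YES
  Diana (age=54, score=84) -> YES
  Amir (age=31, score=74) -> no
  Frank (age=39, score=60) -> no
  Rosa (age=28, score=78) -> no
  Alice (age=57, score=100) -> YES
  Tina (age=61, score=53) -> no
  Karen (age=57, score=100) -> YES
  Hank (age=28, score=81) -> no


ANSWER: Carol, Diana, Alice, Karen


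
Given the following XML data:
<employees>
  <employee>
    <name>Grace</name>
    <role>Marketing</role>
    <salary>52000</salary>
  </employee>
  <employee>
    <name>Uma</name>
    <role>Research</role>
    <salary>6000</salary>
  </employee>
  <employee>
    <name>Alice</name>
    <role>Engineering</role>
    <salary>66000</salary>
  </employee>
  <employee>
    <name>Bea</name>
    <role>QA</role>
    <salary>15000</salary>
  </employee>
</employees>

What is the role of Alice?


Searching for <employee> with <name>Alice</name>
Found at position 3
<role>Engineering</role>

ANSWER: Engineering


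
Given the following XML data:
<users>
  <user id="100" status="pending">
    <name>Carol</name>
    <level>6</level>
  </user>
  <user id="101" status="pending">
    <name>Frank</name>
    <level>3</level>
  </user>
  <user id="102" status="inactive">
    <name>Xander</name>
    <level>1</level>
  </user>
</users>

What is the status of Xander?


Finding user with name = Xander
user id="102" status="inactive"

ANSWER: inactive


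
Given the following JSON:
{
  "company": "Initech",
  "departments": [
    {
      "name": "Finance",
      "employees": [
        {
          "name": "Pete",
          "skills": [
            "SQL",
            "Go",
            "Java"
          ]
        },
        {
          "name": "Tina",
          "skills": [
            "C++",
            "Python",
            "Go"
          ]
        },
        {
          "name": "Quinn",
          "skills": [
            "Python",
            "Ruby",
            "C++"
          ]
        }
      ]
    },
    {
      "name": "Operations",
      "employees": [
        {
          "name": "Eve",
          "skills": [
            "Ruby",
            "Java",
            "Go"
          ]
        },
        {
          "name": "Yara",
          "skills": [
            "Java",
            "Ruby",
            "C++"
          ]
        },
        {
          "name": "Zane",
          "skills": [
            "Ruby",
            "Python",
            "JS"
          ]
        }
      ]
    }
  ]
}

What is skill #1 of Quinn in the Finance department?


Path: departments[0].employees[2].skills[0]
Value: Python

ANSWER: Python


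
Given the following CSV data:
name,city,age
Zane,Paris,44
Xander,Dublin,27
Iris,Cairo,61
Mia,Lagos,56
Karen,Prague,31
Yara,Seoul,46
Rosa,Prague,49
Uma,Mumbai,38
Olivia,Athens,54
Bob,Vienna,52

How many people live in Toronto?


Scanning city column for 'Toronto':
Total matches: 0

ANSWER: 0


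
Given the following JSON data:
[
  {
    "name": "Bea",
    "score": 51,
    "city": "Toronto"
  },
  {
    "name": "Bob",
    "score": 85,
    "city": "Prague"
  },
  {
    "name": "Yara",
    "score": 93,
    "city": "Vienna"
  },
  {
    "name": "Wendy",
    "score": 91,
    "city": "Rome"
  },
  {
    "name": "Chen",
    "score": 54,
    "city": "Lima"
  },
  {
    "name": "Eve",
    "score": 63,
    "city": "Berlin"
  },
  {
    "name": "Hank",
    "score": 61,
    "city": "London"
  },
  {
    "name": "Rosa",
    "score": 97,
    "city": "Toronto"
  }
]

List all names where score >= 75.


Filtering records where score >= 75:
  Bea (score=51) -> no
  Bob (score=85) -> YES
  Yara (score=93) -> YES
  Wendy (score=91) -> YES
  Chen (score=54) -> no
  Eve (score=63) -> no
  Hank (score=61) -> no
  Rosa (score=97) -> YES


ANSWER: Bob, Yara, Wendy, Rosa


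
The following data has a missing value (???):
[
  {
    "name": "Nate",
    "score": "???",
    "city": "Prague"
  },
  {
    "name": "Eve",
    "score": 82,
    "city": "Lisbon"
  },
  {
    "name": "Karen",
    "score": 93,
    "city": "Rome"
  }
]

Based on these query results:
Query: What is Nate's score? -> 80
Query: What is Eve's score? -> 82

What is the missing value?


The missing value is Nate's score
From query: Nate's score = 80

ANSWER: 80


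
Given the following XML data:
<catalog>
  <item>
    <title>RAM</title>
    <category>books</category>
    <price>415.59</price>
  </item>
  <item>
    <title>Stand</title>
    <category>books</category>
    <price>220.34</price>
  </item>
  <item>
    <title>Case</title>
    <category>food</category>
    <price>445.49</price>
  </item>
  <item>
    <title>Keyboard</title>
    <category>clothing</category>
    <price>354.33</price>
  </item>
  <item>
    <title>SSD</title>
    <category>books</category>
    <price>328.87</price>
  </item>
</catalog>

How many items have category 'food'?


Scanning <item> elements for <category>food</category>:
  Item 3: Case -> MATCH
Count: 1

ANSWER: 1


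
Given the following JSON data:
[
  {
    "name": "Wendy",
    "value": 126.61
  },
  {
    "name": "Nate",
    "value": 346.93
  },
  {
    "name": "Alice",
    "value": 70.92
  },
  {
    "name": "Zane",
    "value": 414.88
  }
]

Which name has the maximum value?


Comparing values:
  Wendy: 126.61
  Nate: 346.93
  Alice: 70.92
  Zane: 414.88
Maximum: Zane (414.88)

ANSWER: Zane


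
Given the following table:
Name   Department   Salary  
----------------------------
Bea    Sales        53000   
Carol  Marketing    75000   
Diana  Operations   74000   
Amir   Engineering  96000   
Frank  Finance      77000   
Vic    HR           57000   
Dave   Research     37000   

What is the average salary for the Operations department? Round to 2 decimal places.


Operations department members:
  Diana: 74000
Sum = 74000
Count = 1
Average = 74000 / 1 = 74000.00

ANSWER: 74000.00


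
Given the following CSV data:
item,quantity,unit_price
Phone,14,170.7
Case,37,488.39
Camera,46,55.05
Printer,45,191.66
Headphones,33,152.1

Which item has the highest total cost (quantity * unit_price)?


Computing row totals:
  Phone: 2389.8
  Case: 18070.43
  Camera: 2532.3
  Printer: 8624.7
  Headphones: 5019.3
Maximum: Case (18070.43)

ANSWER: Case


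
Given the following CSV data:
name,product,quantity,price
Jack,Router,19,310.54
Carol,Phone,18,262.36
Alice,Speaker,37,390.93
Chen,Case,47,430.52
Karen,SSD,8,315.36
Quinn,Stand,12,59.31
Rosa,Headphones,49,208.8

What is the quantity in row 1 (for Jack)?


Row 1: Jack
Column 'quantity' = 19

ANSWER: 19


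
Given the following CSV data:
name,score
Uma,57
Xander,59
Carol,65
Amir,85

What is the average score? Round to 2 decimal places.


Scores: 57, 59, 65, 85
Sum = 266
Count = 4
Average = 266 / 4 = 66.50

ANSWER: 66.50


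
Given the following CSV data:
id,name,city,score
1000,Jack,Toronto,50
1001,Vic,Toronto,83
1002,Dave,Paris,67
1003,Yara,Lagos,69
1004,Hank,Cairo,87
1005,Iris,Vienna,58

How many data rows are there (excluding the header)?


Counting rows (excluding header):
Header: id,name,city,score
Data rows: 6

ANSWER: 6


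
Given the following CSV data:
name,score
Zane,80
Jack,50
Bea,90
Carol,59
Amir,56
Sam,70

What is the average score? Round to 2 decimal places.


Scores: 80, 50, 90, 59, 56, 70
Sum = 405
Count = 6
Average = 405 / 6 = 67.50

ANSWER: 67.50


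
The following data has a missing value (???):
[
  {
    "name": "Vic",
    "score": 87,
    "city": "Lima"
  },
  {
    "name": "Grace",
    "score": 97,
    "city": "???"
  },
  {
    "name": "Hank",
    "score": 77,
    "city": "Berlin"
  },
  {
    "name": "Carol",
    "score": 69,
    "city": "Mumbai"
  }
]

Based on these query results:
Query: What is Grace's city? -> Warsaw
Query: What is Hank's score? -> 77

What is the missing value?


The missing value is Grace's city
From query: Grace's city = Warsaw

ANSWER: Warsaw


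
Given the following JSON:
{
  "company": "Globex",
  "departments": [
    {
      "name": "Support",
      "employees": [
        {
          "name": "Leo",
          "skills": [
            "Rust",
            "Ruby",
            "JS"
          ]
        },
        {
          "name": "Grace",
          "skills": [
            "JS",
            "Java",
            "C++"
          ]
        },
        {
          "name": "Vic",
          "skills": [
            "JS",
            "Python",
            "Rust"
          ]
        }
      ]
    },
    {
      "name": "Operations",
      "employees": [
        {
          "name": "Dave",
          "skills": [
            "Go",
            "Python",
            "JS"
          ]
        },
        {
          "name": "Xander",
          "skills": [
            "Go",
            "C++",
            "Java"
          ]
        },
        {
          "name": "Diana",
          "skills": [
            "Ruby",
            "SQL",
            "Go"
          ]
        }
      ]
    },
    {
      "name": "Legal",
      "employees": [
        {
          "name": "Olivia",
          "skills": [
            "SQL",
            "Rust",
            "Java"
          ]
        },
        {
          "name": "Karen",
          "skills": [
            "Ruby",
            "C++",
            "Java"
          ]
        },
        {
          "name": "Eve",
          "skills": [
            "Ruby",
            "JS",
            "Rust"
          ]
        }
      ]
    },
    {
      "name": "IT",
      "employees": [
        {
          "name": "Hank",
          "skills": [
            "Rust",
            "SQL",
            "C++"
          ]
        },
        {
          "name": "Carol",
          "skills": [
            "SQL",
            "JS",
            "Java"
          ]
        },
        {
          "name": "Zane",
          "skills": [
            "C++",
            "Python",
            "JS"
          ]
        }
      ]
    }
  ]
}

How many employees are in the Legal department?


Path: departments[2].employees
Count: 3

ANSWER: 3


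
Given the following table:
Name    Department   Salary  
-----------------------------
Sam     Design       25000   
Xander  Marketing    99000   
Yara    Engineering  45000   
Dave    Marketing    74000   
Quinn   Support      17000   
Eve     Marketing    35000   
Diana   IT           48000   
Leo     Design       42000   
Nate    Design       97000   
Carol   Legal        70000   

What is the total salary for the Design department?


Design department members:
  Sam: 25000
  Leo: 42000
  Nate: 97000
Total = 25000 + 42000 + 97000 = 164000

ANSWER: 164000


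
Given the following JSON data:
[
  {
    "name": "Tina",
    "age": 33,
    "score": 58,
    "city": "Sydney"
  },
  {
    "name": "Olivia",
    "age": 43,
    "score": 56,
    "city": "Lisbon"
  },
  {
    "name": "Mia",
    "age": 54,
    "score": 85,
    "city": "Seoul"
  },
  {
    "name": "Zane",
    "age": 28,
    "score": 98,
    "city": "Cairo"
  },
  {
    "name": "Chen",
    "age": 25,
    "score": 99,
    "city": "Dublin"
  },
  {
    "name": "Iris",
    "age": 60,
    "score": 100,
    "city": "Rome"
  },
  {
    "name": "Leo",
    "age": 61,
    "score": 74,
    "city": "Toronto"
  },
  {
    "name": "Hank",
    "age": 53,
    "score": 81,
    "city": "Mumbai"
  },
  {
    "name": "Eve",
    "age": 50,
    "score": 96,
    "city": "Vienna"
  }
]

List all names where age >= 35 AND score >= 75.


Checking both conditions:
  Tina (age=33, score=58) -> no
  Olivia (age=43, score=56) -> no
  Mia (age=54, score=85) -> YES
  Zane (age=28, score=98) -> no
  Chen (age=25, score=99) -> no
  Iris (age=60, score=100) -> YES
  Leo (age=61, score=74) -> no
  Hank (age=53, score=81) -> YES
  Eve (age=50, score=96) -> YES


ANSWER: Mia, Iris, Hank, Eve


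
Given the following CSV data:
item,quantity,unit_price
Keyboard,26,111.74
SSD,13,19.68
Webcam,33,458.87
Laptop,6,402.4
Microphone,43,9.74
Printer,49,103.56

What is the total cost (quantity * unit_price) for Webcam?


Row: Webcam
quantity = 33
unit_price = 458.87
total = 33 * 458.87 = 15142.71

ANSWER: 15142.71


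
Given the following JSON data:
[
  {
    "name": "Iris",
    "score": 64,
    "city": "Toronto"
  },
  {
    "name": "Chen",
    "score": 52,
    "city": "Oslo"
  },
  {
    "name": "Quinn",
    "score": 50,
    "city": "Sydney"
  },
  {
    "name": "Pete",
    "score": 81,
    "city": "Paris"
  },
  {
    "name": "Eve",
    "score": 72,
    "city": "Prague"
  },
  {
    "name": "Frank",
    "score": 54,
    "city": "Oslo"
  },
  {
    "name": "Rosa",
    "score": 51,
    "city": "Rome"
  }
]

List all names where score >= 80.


Filtering records where score >= 80:
  Iris (score=64) -> no
  Chen (score=52) -> no
  Quinn (score=50) -> no
  Pete (score=81) -> YES
  Eve (score=72) -> no
  Frank (score=54) -> no
  Rosa (score=51) -> no


ANSWER: Pete


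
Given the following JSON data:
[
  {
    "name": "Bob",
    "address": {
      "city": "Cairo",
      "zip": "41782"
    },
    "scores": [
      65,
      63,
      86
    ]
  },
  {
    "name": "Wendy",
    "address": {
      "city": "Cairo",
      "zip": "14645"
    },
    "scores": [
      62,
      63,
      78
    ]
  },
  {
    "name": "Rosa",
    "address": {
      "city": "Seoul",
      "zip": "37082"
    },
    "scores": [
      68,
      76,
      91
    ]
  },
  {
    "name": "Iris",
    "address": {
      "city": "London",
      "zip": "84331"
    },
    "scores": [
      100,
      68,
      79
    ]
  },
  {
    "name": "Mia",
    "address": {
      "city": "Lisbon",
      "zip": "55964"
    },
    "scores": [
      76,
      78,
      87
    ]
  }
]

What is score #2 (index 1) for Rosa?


Path: records[2].scores[1]
Value: 76

ANSWER: 76


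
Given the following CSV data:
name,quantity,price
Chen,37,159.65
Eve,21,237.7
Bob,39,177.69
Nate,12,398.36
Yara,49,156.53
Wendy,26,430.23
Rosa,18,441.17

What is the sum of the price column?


Values in 'price' column:
  Row 1: 159.65
  Row 2: 237.7
  Row 3: 177.69
  Row 4: 398.36
  Row 5: 156.53
  Row 6: 430.23
  Row 7: 441.17
Sum = 159.65 + 237.7 + 177.69 + 398.36 + 156.53 + 430.23 + 441.17 = 2001.33

ANSWER: 2001.33


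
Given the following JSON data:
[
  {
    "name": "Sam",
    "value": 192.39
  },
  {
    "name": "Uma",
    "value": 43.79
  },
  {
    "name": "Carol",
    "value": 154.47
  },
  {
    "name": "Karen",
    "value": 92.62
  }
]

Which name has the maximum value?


Comparing values:
  Sam: 192.39
  Uma: 43.79
  Carol: 154.47
  Karen: 92.62
Maximum: Sam (192.39)

ANSWER: Sam


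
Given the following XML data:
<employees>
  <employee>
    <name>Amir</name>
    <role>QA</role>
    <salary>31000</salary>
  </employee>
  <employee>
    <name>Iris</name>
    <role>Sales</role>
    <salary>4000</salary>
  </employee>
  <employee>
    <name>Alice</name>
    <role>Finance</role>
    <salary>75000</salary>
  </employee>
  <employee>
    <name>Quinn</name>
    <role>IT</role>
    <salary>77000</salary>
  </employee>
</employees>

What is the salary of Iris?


Searching for <employee> with <name>Iris</name>
Found at position 2
<salary>4000</salary>

ANSWER: 4000


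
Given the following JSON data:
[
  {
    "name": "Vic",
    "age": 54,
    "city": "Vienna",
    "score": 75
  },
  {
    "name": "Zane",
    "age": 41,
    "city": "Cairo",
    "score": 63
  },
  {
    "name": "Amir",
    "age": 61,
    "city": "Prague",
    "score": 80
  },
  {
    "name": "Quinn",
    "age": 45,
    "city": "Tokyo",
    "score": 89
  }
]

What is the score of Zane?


Looking up record where name = Zane
Record index: 1
Field 'score' = 63

ANSWER: 63


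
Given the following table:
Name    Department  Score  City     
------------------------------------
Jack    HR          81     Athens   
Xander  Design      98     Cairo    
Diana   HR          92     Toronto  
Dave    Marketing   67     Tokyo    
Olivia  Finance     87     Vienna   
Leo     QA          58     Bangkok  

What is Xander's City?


Row 2: Xander
City = Cairo

ANSWER: Cairo


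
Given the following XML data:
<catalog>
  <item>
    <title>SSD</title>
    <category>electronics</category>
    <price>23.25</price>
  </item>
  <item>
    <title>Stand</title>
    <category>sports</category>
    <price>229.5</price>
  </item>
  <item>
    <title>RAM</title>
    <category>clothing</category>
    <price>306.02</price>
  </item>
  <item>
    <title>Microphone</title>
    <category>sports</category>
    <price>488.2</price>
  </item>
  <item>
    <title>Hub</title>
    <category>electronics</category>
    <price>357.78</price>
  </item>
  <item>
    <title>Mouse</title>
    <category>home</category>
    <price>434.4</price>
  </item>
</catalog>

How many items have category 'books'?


Scanning <item> elements for <category>books</category>:
Count: 0

ANSWER: 0


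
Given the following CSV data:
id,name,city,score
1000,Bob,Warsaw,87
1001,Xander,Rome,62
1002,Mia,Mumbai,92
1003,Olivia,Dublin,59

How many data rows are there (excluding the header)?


Counting rows (excluding header):
Header: id,name,city,score
Data rows: 4

ANSWER: 4


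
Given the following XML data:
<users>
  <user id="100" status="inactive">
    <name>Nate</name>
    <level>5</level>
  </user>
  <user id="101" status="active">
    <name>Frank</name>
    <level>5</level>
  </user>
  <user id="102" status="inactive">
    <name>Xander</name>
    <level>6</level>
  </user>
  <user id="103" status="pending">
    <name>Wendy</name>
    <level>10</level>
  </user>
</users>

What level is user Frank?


Finding user: Frank
<level>5</level>

ANSWER: 5


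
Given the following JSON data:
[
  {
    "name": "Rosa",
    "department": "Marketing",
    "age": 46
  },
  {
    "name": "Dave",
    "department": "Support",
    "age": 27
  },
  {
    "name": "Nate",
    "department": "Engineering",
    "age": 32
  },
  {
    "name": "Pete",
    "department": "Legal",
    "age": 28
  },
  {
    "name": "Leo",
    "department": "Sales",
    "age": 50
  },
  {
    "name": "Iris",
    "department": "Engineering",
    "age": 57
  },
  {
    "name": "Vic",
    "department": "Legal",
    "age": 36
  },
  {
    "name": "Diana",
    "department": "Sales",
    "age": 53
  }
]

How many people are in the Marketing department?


Scanning records for department = Marketing
  Record 0: Rosa
Count: 1

ANSWER: 1


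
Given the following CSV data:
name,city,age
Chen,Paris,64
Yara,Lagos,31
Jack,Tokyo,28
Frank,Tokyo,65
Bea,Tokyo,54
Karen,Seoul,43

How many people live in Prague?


Scanning city column for 'Prague':
Total matches: 0

ANSWER: 0


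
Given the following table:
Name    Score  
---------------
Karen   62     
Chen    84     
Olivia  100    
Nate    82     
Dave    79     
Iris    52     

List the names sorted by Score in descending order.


Sorting by Score (descending):
  Olivia: 100
  Chen: 84
  Nate: 82
  Dave: 79
  Karen: 62
  Iris: 52


ANSWER: Olivia, Chen, Nate, Dave, Karen, Iris


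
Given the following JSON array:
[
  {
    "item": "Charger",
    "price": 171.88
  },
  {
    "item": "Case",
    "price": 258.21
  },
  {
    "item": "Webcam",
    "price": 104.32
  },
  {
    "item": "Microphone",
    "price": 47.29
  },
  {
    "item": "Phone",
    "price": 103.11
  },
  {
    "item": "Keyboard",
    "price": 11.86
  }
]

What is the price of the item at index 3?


Array index 3 -> Microphone
price = 47.29

ANSWER: 47.29


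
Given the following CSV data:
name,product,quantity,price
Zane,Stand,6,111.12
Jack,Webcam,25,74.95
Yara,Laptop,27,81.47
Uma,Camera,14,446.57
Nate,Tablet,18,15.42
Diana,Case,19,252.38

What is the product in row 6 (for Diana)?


Row 6: Diana
Column 'product' = Case

ANSWER: Case


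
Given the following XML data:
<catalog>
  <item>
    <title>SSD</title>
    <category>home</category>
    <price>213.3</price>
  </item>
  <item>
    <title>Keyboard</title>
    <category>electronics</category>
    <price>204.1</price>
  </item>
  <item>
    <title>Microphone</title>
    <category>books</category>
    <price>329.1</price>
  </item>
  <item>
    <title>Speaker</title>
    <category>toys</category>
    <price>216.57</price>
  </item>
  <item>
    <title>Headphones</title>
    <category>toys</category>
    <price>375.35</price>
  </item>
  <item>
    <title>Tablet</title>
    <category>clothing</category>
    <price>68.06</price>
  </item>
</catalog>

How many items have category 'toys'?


Scanning <item> elements for <category>toys</category>:
  Item 4: Speaker -> MATCH
  Item 5: Headphones -> MATCH
Count: 2

ANSWER: 2


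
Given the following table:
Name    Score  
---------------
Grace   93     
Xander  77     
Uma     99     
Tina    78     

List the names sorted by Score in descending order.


Sorting by Score (descending):
  Uma: 99
  Grace: 93
  Tina: 78
  Xander: 77


ANSWER: Uma, Grace, Tina, Xander


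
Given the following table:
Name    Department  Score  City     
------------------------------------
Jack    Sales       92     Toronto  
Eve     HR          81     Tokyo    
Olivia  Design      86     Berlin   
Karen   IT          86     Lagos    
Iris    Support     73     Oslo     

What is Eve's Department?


Row 2: Eve
Department = HR

ANSWER: HR


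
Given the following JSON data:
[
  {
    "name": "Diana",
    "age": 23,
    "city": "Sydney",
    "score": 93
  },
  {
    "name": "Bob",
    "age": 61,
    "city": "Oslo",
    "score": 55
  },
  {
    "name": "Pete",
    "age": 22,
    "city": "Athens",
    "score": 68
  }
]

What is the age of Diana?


Looking up record where name = Diana
Record index: 0
Field 'age' = 23

ANSWER: 23


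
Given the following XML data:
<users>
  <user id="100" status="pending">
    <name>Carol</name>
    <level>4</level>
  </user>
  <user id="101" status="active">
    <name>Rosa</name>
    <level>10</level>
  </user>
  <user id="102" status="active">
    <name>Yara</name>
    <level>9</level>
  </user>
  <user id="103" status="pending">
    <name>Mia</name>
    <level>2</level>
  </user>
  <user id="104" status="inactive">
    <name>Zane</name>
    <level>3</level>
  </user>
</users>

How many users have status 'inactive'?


Counting users with status='inactive':
  Zane (id=104) -> MATCH
Count: 1

ANSWER: 1


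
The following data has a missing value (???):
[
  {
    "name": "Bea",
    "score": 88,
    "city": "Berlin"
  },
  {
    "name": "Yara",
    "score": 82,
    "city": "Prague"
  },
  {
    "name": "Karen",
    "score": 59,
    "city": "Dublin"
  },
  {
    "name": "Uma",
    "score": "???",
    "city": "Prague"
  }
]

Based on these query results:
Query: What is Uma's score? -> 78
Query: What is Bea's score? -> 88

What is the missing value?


The missing value is Uma's score
From query: Uma's score = 78

ANSWER: 78


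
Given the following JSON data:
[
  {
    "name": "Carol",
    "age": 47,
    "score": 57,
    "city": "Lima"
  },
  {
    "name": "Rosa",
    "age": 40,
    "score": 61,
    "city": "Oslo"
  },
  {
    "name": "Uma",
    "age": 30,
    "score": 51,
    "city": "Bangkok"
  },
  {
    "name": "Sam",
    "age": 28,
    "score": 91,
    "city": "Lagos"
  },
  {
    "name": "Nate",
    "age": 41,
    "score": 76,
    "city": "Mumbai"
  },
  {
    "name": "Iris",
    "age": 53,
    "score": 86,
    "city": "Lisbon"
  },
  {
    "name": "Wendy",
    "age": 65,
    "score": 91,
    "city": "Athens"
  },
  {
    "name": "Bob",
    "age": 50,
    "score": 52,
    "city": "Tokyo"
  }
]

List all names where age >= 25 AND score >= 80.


Checking both conditions:
  Carol (age=47, score=57) -> no
  Rosa (age=40, score=61) -> no
  Uma (age=30, score=51) -> no
  Sam (age=28, score=91) -> YES
  Nate (age=41, score=76) -> no
  Iris (age=53, score=86) -> YES
  Wendy (age=65, score=91) -> YES
  Bob (age=50, score=52) -> no


ANSWER: Sam, Iris, Wendy


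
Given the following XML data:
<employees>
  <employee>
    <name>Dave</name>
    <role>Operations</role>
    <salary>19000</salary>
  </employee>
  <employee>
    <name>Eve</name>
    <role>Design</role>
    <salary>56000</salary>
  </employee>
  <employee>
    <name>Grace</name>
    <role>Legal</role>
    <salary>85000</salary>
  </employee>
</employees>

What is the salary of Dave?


Searching for <employee> with <name>Dave</name>
Found at position 1
<salary>19000</salary>

ANSWER: 19000


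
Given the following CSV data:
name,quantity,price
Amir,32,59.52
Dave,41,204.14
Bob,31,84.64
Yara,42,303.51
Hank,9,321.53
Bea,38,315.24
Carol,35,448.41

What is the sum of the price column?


Values in 'price' column:
  Row 1: 59.52
  Row 2: 204.14
  Row 3: 84.64
  Row 4: 303.51
  Row 5: 321.53
  Row 6: 315.24
  Row 7: 448.41
Sum = 59.52 + 204.14 + 84.64 + 303.51 + 321.53 + 315.24 + 448.41 = 1736.99

ANSWER: 1736.99


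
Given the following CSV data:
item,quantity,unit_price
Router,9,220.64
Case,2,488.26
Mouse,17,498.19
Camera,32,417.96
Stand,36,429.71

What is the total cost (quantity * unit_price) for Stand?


Row: Stand
quantity = 36
unit_price = 429.71
total = 36 * 429.71 = 15469.56

ANSWER: 15469.56


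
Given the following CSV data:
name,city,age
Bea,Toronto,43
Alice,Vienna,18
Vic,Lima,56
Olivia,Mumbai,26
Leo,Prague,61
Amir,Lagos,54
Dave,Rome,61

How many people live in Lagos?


Scanning city column for 'Lagos':
  Row 6: Amir -> MATCH
Total matches: 1

ANSWER: 1


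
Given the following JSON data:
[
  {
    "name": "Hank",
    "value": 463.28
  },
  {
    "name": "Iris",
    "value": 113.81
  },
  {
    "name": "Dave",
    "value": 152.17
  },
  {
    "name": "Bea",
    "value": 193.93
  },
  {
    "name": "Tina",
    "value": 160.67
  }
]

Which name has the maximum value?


Comparing values:
  Hank: 463.28
  Iris: 113.81
  Dave: 152.17
  Bea: 193.93
  Tina: 160.67
Maximum: Hank (463.28)

ANSWER: Hank


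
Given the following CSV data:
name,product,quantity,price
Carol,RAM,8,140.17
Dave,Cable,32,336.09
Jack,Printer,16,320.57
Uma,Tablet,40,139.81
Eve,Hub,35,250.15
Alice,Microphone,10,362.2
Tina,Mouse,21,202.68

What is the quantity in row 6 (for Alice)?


Row 6: Alice
Column 'quantity' = 10

ANSWER: 10


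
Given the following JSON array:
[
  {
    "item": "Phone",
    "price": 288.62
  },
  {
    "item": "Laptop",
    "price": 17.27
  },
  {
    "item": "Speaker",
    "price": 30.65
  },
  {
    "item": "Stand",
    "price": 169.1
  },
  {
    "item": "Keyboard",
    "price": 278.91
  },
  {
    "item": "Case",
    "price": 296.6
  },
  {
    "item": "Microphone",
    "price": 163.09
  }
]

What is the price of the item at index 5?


Array index 5 -> Case
price = 296.6

ANSWER: 296.6


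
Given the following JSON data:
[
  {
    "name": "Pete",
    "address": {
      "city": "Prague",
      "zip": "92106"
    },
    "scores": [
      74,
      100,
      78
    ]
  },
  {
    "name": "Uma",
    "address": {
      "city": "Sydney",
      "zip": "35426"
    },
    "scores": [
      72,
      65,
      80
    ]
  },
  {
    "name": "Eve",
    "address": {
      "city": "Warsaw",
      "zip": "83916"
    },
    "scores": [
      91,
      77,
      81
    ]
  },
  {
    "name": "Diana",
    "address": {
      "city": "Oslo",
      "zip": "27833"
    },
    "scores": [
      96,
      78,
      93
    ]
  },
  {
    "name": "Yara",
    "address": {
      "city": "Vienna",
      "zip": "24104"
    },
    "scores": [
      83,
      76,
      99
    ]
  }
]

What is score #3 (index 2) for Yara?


Path: records[4].scores[2]
Value: 99

ANSWER: 99


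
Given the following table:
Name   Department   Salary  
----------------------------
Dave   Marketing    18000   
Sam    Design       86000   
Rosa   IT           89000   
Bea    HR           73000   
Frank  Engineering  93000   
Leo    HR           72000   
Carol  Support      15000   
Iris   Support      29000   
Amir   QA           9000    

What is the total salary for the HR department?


HR department members:
  Bea: 73000
  Leo: 72000
Total = 73000 + 72000 = 145000

ANSWER: 145000


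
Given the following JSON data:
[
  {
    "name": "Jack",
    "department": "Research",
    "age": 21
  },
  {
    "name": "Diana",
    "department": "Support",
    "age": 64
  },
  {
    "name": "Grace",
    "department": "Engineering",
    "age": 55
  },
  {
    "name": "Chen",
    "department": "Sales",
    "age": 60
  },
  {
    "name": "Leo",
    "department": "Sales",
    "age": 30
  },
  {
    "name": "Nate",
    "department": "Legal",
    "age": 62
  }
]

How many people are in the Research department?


Scanning records for department = Research
  Record 0: Jack
Count: 1

ANSWER: 1


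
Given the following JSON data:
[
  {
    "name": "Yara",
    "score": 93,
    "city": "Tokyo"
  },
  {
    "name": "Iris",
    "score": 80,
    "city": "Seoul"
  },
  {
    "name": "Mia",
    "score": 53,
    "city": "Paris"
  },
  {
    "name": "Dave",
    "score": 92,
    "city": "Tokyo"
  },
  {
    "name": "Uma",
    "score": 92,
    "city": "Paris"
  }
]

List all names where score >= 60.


Filtering records where score >= 60:
  Yara (score=93) -> YES
  Iris (score=80) -> YES
  Mia (score=53) -> no
  Dave (score=92) -> YES
  Uma (score=92) -> YES


ANSWER: Yara, Iris, Dave, Uma


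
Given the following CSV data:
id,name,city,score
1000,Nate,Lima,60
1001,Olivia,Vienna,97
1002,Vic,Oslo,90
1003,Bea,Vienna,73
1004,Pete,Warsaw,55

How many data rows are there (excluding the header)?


Counting rows (excluding header):
Header: id,name,city,score
Data rows: 5

ANSWER: 5


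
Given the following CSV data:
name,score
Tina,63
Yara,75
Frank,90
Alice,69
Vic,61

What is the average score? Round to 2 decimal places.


Scores: 63, 75, 90, 69, 61
Sum = 358
Count = 5
Average = 358 / 5 = 71.60

ANSWER: 71.60


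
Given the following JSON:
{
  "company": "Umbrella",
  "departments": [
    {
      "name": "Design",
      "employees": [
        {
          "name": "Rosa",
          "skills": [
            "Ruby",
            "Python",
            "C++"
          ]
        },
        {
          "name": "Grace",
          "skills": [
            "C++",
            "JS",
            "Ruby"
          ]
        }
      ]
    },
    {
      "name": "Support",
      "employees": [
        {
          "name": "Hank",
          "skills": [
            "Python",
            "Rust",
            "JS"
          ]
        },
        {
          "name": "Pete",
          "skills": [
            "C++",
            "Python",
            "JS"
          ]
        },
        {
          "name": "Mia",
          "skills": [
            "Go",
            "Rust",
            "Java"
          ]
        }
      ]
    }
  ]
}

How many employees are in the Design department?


Path: departments[0].employees
Count: 2

ANSWER: 2


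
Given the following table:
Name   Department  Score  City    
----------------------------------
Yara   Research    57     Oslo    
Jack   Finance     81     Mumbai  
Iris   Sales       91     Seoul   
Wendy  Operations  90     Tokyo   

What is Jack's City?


Row 2: Jack
City = Mumbai

ANSWER: Mumbai


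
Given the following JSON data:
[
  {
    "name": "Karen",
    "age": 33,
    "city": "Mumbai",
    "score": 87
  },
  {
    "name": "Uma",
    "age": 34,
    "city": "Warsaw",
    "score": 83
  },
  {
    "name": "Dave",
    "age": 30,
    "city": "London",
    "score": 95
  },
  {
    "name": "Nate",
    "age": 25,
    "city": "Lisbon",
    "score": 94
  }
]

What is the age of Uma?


Looking up record where name = Uma
Record index: 1
Field 'age' = 34

ANSWER: 34


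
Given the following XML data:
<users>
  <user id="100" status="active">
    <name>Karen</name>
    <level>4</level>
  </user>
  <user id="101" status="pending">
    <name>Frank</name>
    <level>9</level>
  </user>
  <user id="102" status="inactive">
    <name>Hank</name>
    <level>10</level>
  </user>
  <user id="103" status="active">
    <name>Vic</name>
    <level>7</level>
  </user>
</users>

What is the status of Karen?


Finding user with name = Karen
user id="100" status="active"

ANSWER: active


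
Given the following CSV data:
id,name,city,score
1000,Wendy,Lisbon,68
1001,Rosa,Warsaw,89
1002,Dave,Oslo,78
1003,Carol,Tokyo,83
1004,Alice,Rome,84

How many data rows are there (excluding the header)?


Counting rows (excluding header):
Header: id,name,city,score
Data rows: 5

ANSWER: 5


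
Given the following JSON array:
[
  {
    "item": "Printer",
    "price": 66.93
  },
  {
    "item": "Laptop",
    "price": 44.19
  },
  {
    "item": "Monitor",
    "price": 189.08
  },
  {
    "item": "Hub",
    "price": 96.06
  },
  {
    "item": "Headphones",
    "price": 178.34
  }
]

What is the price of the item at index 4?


Array index 4 -> Headphones
price = 178.34

ANSWER: 178.34


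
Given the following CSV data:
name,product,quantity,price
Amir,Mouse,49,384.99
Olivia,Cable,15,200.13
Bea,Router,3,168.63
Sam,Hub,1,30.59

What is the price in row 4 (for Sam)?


Row 4: Sam
Column 'price' = 30.59

ANSWER: 30.59


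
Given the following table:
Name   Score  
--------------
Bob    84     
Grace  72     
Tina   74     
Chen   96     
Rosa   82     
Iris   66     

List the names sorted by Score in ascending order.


Sorting by Score (ascending):
  Iris: 66
  Grace: 72
  Tina: 74
  Rosa: 82
  Bob: 84
  Chen: 96


ANSWER: Iris, Grace, Tina, Rosa, Bob, Chen


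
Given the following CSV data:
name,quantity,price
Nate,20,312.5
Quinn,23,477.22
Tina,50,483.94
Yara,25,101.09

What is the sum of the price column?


Values in 'price' column:
  Row 1: 312.5
  Row 2: 477.22
  Row 3: 483.94
  Row 4: 101.09
Sum = 312.5 + 477.22 + 483.94 + 101.09 = 1374.75

ANSWER: 1374.75


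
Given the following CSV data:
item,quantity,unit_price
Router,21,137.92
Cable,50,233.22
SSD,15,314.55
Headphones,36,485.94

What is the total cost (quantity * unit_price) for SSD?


Row: SSD
quantity = 15
unit_price = 314.55
total = 15 * 314.55 = 4718.25

ANSWER: 4718.25


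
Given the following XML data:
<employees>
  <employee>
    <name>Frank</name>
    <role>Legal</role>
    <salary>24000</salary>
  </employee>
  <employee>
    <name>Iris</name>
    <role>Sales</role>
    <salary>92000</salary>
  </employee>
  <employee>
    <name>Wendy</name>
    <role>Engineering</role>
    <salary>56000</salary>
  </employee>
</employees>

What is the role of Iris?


Searching for <employee> with <name>Iris</name>
Found at position 2
<role>Sales</role>

ANSWER: Sales


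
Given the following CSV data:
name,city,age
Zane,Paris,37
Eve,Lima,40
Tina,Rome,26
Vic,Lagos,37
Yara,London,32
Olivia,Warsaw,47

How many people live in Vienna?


Scanning city column for 'Vienna':
Total matches: 0

ANSWER: 0


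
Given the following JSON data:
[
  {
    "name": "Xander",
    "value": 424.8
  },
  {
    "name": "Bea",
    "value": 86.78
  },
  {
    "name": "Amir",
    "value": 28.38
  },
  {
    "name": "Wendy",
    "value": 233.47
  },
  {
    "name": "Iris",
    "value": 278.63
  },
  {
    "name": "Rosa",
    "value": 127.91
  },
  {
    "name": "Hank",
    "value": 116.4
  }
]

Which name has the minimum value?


Comparing values:
  Xander: 424.8
  Bea: 86.78
  Amir: 28.38
  Wendy: 233.47
  Iris: 278.63
  Rosa: 127.91
  Hank: 116.4
Minimum: Amir (28.38)

ANSWER: Amir


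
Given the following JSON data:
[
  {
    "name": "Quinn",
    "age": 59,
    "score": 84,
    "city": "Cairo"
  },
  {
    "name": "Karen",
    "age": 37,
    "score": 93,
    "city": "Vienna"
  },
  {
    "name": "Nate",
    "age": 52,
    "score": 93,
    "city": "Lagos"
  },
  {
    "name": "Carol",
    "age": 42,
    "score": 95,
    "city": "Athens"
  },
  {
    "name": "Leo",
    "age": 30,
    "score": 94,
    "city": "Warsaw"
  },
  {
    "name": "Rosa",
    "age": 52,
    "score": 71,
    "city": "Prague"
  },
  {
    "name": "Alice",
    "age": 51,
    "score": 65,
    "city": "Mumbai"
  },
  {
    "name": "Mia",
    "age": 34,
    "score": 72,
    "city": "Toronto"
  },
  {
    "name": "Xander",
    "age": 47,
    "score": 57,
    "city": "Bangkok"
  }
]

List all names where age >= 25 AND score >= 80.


Checking both conditions:
  Quinn (age=59, score=84) -> YES
  Karen (age=37, score=93) -> YES
  Nate (age=52, score=93) -> YES
  Carol (age=42, score=95) -> YES
  Leo (age=30, score=94) -> YES
  Rosa (age=52, score=71) -> no
  Alice (age=51, score=65) -> no
  Mia (age=34, score=72) -> no
  Xander (age=47, score=57) -> no


ANSWER: Quinn, Karen, Nate, Carol, Leo
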